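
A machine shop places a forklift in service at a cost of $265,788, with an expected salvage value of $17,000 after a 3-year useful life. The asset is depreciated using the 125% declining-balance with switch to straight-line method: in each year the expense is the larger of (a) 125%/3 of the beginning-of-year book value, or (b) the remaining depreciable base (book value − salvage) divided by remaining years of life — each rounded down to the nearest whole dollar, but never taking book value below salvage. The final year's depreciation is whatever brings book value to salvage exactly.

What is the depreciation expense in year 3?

$69,022

Depreciable base = $265,788 − $17,000 = $248,788.
Year 1: DB = ⌊$265,788 × 125%/3⌋ = $110,745; SL = ⌊$248,788/3⌋ = $82,929 → take DB $110,745. Book value $155,043.
Year 2: DB = ⌊$155,043 × 125%/3⌋ = $64,601; SL = ⌊$138,043/2⌋ = $69,021 → take SL $69,021. Book value $86,022.
Year 3 (final): $86,022 − $17,000 = $69,022. Book value $17,000.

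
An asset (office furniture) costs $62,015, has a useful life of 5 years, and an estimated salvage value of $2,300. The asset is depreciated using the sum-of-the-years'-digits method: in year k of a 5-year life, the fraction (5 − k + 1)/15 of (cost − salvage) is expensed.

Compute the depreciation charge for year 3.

$11,943

Depreciable base = $62,015 − $2,300 = $59,715.
Sum of the years' digits = 5+4+3+2+1 = 15.
Year 1: $59,715 × 5/15 = $19,905. Book value $42,110.
Year 2: $59,715 × 4/15 = $15,924. Book value $26,186.
Year 3: $59,715 × 3/15 = $11,943. Book value $14,243.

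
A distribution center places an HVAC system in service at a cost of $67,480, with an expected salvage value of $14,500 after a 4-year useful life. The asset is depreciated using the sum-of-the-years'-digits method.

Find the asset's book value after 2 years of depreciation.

$30,394

Depreciable base = $67,480 − $14,500 = $52,980.
Sum of the years' digits = 4+3+2+1 = 10.
Year 1: $52,980 × 4/10 = $21,192. Book value $46,288.
Year 2: $52,980 × 3/10 = $15,894. Book value $30,394.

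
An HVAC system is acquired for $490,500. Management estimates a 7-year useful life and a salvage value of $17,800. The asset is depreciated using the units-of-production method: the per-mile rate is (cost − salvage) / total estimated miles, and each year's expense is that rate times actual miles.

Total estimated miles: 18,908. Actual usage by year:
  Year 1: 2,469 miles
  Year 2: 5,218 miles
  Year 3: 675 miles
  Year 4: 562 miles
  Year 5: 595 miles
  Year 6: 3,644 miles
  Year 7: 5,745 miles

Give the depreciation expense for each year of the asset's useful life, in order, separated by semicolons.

Depreciable base = $490,500 − $17,800 = $472,700.
Rate = $472,700 / 18,908 miles = $25 per mile.
Year 1: 2,469 × $25 = $61,725. Book value $428,775.
Year 2: 5,218 × $25 = $130,450. Book value $298,325.
Year 3: 675 × $25 = $16,875. Book value $281,450.
Year 4: 562 × $25 = $14,050. Book value $267,400.
Year 5: 595 × $25 = $14,875. Book value $252,525.
Year 6: 3,644 × $25 = $91,100. Book value $161,425.
Year 7: 5,745 × $25 = $143,625. Book value $17,800.

$61,725; $130,450; $16,875; $14,050; $14,875; $91,100; $143,625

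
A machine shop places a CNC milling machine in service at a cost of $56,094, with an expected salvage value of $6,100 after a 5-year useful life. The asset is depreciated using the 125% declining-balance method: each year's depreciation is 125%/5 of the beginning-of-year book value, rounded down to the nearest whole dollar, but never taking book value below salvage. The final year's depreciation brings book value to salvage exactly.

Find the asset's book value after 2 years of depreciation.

$31,554

Depreciable base = $56,094 − $6,100 = $49,994.
Year 1: ⌊$56,094 × 125%/5⌋ = $14,023. Book value $42,071.
Year 2: ⌊$42,071 × 125%/5⌋ = $10,517. Book value $31,554.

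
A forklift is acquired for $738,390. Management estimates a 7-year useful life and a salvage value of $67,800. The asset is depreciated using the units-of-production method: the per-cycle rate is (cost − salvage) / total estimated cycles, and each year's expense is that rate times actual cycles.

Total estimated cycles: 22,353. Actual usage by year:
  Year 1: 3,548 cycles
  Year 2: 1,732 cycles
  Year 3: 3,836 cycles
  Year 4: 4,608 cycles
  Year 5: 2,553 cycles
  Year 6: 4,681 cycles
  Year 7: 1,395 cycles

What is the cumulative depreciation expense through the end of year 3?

$273,480

Depreciable base = $738,390 − $67,800 = $670,590.
Rate = $670,590 / 22,353 cycles = $30 per cycle.
Year 1: 3,548 × $30 = $106,440. Book value $631,950.
Year 2: 1,732 × $30 = $51,960. Book value $579,990.
Year 3: 3,836 × $30 = $115,080. Book value $464,910.
Accumulated through year 3 = $738,390 − $464,910 = $273,480.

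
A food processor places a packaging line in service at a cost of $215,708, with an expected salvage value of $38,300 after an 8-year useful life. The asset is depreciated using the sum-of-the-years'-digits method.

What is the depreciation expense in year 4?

Depreciable base = $215,708 − $38,300 = $177,408.
Sum of the years' digits = 8+7+6+5+4+3+2+1 = 36.
Year 1: $177,408 × 8/36 = $39,424. Book value $176,284.
Year 2: $177,408 × 7/36 = $34,496. Book value $141,788.
Year 3: $177,408 × 6/36 = $29,568. Book value $112,220.
Year 4: $177,408 × 5/36 = $24,640. Book value $87,580.

$24,640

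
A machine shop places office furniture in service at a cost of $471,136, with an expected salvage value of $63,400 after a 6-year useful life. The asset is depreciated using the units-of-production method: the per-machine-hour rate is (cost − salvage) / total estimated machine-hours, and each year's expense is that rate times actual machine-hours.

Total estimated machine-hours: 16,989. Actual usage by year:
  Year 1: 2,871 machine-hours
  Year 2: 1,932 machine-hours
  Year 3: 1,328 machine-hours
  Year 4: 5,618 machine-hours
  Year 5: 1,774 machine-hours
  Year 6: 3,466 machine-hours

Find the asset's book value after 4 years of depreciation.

$189,160

Depreciable base = $471,136 − $63,400 = $407,736.
Rate = $407,736 / 16,989 machine-hours = $24 per machine-hour.
Year 1: 2,871 × $24 = $68,904. Book value $402,232.
Year 2: 1,932 × $24 = $46,368. Book value $355,864.
Year 3: 1,328 × $24 = $31,872. Book value $323,992.
Year 4: 5,618 × $24 = $134,832. Book value $189,160.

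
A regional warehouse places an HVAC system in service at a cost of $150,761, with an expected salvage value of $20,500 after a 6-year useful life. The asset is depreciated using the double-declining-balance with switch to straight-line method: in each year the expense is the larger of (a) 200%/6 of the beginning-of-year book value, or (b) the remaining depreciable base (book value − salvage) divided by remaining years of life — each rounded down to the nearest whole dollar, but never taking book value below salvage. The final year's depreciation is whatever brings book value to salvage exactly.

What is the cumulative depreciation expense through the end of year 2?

Depreciable base = $150,761 − $20,500 = $130,261.
Year 1: DB = ⌊$150,761 × 200%/6⌋ = $50,253; SL = ⌊$130,261/6⌋ = $21,710 → take DB $50,253. Book value $100,508.
Year 2: DB = ⌊$100,508 × 200%/6⌋ = $33,502; SL = ⌊$80,008/5⌋ = $16,001 → take DB $33,502. Book value $67,006.
Accumulated through year 2 = $150,761 − $67,006 = $83,755.

$83,755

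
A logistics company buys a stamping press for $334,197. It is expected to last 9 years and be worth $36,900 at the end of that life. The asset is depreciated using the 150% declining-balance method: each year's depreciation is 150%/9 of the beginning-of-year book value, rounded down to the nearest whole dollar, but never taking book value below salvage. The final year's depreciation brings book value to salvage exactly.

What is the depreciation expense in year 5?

$26,861

Depreciable base = $334,197 − $36,900 = $297,297.
Year 1: ⌊$334,197 × 150%/9⌋ = $55,699. Book value $278,498.
Year 2: ⌊$278,498 × 150%/9⌋ = $46,416. Book value $232,082.
Year 3: ⌊$232,082 × 150%/9⌋ = $38,680. Book value $193,402.
Year 4: ⌊$193,402 × 150%/9⌋ = $32,233. Book value $161,169.
Year 5: ⌊$161,169 × 150%/9⌋ = $26,861. Book value $134,308.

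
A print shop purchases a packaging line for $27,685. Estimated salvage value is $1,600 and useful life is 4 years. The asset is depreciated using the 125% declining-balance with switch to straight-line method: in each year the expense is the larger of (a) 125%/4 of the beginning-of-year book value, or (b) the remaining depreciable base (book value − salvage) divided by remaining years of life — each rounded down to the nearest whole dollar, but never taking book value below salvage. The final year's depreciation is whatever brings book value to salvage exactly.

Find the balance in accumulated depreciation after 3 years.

$20,342

Depreciable base = $27,685 − $1,600 = $26,085.
Year 1: DB = ⌊$27,685 × 125%/4⌋ = $8,651; SL = ⌊$26,085/4⌋ = $6,521 → take DB $8,651. Book value $19,034.
Year 2: DB = ⌊$19,034 × 125%/4⌋ = $5,948; SL = ⌊$17,434/3⌋ = $5,811 → take DB $5,948. Book value $13,086.
Year 3: DB = ⌊$13,086 × 125%/4⌋ = $4,089; SL = ⌊$11,486/2⌋ = $5,743 → take SL $5,743. Book value $7,343.
Accumulated through year 3 = $27,685 − $7,343 = $20,342.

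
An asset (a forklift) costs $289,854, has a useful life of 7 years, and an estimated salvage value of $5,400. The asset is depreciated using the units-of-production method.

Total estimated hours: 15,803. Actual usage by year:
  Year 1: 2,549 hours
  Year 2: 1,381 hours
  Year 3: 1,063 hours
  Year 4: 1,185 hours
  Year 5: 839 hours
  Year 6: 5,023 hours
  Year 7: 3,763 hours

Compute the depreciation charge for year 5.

Depreciable base = $289,854 − $5,400 = $284,454.
Rate = $284,454 / 15,803 hours = $18 per hour.
Year 1: 2,549 × $18 = $45,882. Book value $243,972.
Year 2: 1,381 × $18 = $24,858. Book value $219,114.
Year 3: 1,063 × $18 = $19,134. Book value $199,980.
Year 4: 1,185 × $18 = $21,330. Book value $178,650.
Year 5: 839 × $18 = $15,102. Book value $163,548.

$15,102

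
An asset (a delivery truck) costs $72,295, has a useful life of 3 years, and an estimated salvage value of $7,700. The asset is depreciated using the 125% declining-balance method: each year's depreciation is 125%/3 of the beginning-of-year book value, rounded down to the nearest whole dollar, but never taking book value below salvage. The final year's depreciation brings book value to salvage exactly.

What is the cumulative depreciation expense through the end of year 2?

Depreciable base = $72,295 − $7,700 = $64,595.
Year 1: ⌊$72,295 × 125%/3⌋ = $30,122. Book value $42,173.
Year 2: ⌊$42,173 × 125%/3⌋ = $17,572. Book value $24,601.
Accumulated through year 2 = $72,295 − $24,601 = $47,694.

$47,694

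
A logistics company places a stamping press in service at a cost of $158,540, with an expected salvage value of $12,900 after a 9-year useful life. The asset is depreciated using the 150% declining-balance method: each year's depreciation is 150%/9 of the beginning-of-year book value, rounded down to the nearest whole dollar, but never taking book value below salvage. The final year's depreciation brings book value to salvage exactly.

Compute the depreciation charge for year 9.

$23,973

Depreciable base = $158,540 − $12,900 = $145,640.
Year 1: ⌊$158,540 × 150%/9⌋ = $26,423. Book value $132,117.
Year 2: ⌊$132,117 × 150%/9⌋ = $22,019. Book value $110,098.
Year 3: ⌊$110,098 × 150%/9⌋ = $18,349. Book value $91,749.
Year 4: ⌊$91,749 × 150%/9⌋ = $15,291. Book value $76,458.
Year 5: ⌊$76,458 × 150%/9⌋ = $12,743. Book value $63,715.
Year 6: ⌊$63,715 × 150%/9⌋ = $10,619. Book value $53,096.
Year 7: ⌊$53,096 × 150%/9⌋ = $8,849. Book value $44,247.
Year 8: ⌊$44,247 × 150%/9⌋ = $7,374. Book value $36,873.
Year 9 (final): $36,873 − $12,900 = $23,973. Book value $12,900.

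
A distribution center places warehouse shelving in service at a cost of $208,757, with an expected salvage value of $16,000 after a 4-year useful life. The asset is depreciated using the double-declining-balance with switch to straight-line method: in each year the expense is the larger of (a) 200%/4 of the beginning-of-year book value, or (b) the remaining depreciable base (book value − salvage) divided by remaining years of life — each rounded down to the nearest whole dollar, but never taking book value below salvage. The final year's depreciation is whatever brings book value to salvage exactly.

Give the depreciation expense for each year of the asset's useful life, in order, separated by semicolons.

Depreciable base = $208,757 − $16,000 = $192,757.
Year 1: DB = ⌊$208,757 × 200%/4⌋ = $104,378; SL = ⌊$192,757/4⌋ = $48,189 → take DB $104,378. Book value $104,379.
Year 2: DB = ⌊$104,379 × 200%/4⌋ = $52,189; SL = ⌊$88,379/3⌋ = $29,459 → take DB $52,189. Book value $52,190.
Year 3: DB = ⌊$52,190 × 200%/4⌋ = $26,095; SL = ⌊$36,190/2⌋ = $18,095 → take DB $26,095. Book value $26,095.
Year 4 (final): $26,095 − $16,000 = $10,095. Book value $16,000.

$104,378; $52,189; $26,095; $10,095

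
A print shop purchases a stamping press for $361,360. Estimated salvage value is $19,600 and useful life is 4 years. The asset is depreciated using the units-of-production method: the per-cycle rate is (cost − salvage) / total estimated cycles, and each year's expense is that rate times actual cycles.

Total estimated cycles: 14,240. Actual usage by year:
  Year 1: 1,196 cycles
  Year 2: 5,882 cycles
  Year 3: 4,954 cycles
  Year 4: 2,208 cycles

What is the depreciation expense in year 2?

$141,168

Depreciable base = $361,360 − $19,600 = $341,760.
Rate = $341,760 / 14,240 cycles = $24 per cycle.
Year 1: 1,196 × $24 = $28,704. Book value $332,656.
Year 2: 5,882 × $24 = $141,168. Book value $191,488.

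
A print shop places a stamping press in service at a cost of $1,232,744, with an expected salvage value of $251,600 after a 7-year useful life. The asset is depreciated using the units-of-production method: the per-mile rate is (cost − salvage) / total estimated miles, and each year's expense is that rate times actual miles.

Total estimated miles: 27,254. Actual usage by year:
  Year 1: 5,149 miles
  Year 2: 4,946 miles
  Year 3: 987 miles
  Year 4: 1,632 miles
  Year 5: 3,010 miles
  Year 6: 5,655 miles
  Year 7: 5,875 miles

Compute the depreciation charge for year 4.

$58,752

Depreciable base = $1,232,744 − $251,600 = $981,144.
Rate = $981,144 / 27,254 miles = $36 per mile.
Year 1: 5,149 × $36 = $185,364. Book value $1,047,380.
Year 2: 4,946 × $36 = $178,056. Book value $869,324.
Year 3: 987 × $36 = $35,532. Book value $833,792.
Year 4: 1,632 × $36 = $58,752. Book value $775,040.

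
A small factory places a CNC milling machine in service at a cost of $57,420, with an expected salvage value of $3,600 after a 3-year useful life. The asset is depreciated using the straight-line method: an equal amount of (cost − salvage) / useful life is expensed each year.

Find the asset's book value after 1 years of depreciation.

$39,480

Depreciable base = $57,420 − $3,600 = $53,820.
Annual expense = $53,820 / 3 = $17,940.
End of year 1: book value $39,480.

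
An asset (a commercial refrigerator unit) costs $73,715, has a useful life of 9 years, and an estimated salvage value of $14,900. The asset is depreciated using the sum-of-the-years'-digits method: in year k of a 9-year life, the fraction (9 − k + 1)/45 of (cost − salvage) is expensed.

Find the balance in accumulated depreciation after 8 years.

$57,508

Depreciable base = $73,715 − $14,900 = $58,815.
Sum of the years' digits = 9+8+7+6+5+4+3+2+1 = 45.
Year 1: $58,815 × 9/45 = $11,763. Book value $61,952.
Year 2: $58,815 × 8/45 = $10,456. Book value $51,496.
Year 3: $58,815 × 7/45 = $9,149. Book value $42,347.
Year 4: $58,815 × 6/45 = $7,842. Book value $34,505.
Year 5: $58,815 × 5/45 = $6,535. Book value $27,970.
Year 6: $58,815 × 4/45 = $5,228. Book value $22,742.
Year 7: $58,815 × 3/45 = $3,921. Book value $18,821.
Year 8: $58,815 × 2/45 = $2,614. Book value $16,207.
Accumulated through year 8 = $73,715 − $16,207 = $57,508.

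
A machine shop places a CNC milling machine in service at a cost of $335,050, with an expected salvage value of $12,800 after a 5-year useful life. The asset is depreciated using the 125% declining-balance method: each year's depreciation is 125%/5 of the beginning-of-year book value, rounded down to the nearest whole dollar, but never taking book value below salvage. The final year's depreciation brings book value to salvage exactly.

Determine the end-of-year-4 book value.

Depreciable base = $335,050 − $12,800 = $322,250.
Year 1: ⌊$335,050 × 125%/5⌋ = $83,762. Book value $251,288.
Year 2: ⌊$251,288 × 125%/5⌋ = $62,822. Book value $188,466.
Year 3: ⌊$188,466 × 125%/5⌋ = $47,116. Book value $141,350.
Year 4: ⌊$141,350 × 125%/5⌋ = $35,337. Book value $106,013.

$106,013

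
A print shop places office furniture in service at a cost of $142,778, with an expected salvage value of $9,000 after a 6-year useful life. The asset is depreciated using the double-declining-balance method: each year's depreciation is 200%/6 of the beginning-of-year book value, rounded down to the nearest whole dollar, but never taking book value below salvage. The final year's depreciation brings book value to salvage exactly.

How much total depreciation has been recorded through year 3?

$100,472

Depreciable base = $142,778 − $9,000 = $133,778.
Year 1: ⌊$142,778 × 200%/6⌋ = $47,592. Book value $95,186.
Year 2: ⌊$95,186 × 200%/6⌋ = $31,728. Book value $63,458.
Year 3: ⌊$63,458 × 200%/6⌋ = $21,152. Book value $42,306.
Accumulated through year 3 = $142,778 − $42,306 = $100,472.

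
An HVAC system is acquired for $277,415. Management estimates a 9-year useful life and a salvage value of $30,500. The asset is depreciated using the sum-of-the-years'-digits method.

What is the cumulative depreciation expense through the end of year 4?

$164,610

Depreciable base = $277,415 − $30,500 = $246,915.
Sum of the years' digits = 9+8+7+6+5+4+3+2+1 = 45.
Year 1: $246,915 × 9/45 = $49,383. Book value $228,032.
Year 2: $246,915 × 8/45 = $43,896. Book value $184,136.
Year 3: $246,915 × 7/45 = $38,409. Book value $145,727.
Year 4: $246,915 × 6/45 = $32,922. Book value $112,805.
Accumulated through year 4 = $277,415 − $112,805 = $164,610.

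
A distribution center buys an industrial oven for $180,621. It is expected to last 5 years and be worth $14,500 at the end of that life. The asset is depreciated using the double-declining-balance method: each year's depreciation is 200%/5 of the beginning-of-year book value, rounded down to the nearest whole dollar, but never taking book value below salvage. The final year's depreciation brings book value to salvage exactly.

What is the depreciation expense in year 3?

Depreciable base = $180,621 − $14,500 = $166,121.
Year 1: ⌊$180,621 × 200%/5⌋ = $72,248. Book value $108,373.
Year 2: ⌊$108,373 × 200%/5⌋ = $43,349. Book value $65,024.
Year 3: ⌊$65,024 × 200%/5⌋ = $26,009. Book value $39,015.

$26,009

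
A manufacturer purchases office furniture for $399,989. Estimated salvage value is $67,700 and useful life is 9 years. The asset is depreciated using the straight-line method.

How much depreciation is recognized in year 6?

Depreciable base = $399,989 − $67,700 = $332,289.
Annual expense = $332,289 / 9 = $36,921.

$36,921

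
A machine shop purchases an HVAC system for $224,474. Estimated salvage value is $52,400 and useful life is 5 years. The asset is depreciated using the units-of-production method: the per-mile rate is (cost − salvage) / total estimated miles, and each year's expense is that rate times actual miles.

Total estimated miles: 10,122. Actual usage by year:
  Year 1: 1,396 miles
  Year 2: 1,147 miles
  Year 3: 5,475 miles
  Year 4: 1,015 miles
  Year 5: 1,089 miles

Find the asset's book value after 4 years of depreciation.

Depreciable base = $224,474 − $52,400 = $172,074.
Rate = $172,074 / 10,122 miles = $17 per mile.
Year 1: 1,396 × $17 = $23,732. Book value $200,742.
Year 2: 1,147 × $17 = $19,499. Book value $181,243.
Year 3: 5,475 × $17 = $93,075. Book value $88,168.
Year 4: 1,015 × $17 = $17,255. Book value $70,913.

$70,913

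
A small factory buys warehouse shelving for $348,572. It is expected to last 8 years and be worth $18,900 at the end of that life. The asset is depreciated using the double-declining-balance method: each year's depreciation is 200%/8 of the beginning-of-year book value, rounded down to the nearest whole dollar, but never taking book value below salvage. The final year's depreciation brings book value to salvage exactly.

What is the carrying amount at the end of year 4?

Depreciable base = $348,572 − $18,900 = $329,672.
Year 1: ⌊$348,572 × 200%/8⌋ = $87,143. Book value $261,429.
Year 2: ⌊$261,429 × 200%/8⌋ = $65,357. Book value $196,072.
Year 3: ⌊$196,072 × 200%/8⌋ = $49,018. Book value $147,054.
Year 4: ⌊$147,054 × 200%/8⌋ = $36,763. Book value $110,291.

$110,291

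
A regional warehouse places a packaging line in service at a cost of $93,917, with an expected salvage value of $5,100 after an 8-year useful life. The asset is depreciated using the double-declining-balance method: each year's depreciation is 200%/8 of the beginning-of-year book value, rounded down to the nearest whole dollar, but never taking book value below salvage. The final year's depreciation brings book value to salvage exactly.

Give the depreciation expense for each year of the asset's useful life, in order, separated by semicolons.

Depreciable base = $93,917 − $5,100 = $88,817.
Year 1: ⌊$93,917 × 200%/8⌋ = $23,479. Book value $70,438.
Year 2: ⌊$70,438 × 200%/8⌋ = $17,609. Book value $52,829.
Year 3: ⌊$52,829 × 200%/8⌋ = $13,207. Book value $39,622.
Year 4: ⌊$39,622 × 200%/8⌋ = $9,905. Book value $29,717.
Year 5: ⌊$29,717 × 200%/8⌋ = $7,429. Book value $22,288.
Year 6: ⌊$22,288 × 200%/8⌋ = $5,572. Book value $16,716.
Year 7: ⌊$16,716 × 200%/8⌋ = $4,179. Book value $12,537.
Year 8 (final): $12,537 − $5,100 = $7,437. Book value $5,100.

$23,479; $17,609; $13,207; $9,905; $7,429; $5,572; $4,179; $7,437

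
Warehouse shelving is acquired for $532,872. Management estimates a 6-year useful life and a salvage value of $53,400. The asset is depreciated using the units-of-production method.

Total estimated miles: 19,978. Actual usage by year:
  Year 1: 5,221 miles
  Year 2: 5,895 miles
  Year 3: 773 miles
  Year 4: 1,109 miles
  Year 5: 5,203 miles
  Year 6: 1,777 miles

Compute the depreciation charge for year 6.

$42,648

Depreciable base = $532,872 − $53,400 = $479,472.
Rate = $479,472 / 19,978 miles = $24 per mile.
Year 1: 5,221 × $24 = $125,304. Book value $407,568.
Year 2: 5,895 × $24 = $141,480. Book value $266,088.
Year 3: 773 × $24 = $18,552. Book value $247,536.
Year 4: 1,109 × $24 = $26,616. Book value $220,920.
Year 5: 5,203 × $24 = $124,872. Book value $96,048.
Year 6: 1,777 × $24 = $42,648. Book value $53,400.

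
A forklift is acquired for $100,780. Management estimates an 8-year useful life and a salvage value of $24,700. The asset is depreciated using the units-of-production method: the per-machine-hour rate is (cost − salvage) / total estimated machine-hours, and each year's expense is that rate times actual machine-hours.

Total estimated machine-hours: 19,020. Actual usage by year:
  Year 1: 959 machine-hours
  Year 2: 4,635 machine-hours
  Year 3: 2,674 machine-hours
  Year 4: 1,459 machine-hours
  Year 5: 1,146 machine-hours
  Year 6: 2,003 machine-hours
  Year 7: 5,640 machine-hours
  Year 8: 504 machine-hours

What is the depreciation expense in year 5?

Depreciable base = $100,780 − $24,700 = $76,080.
Rate = $76,080 / 19,020 machine-hours = $4 per machine-hour.
Year 1: 959 × $4 = $3,836. Book value $96,944.
Year 2: 4,635 × $4 = $18,540. Book value $78,404.
Year 3: 2,674 × $4 = $10,696. Book value $67,708.
Year 4: 1,459 × $4 = $5,836. Book value $61,872.
Year 5: 1,146 × $4 = $4,584. Book value $57,288.

$4,584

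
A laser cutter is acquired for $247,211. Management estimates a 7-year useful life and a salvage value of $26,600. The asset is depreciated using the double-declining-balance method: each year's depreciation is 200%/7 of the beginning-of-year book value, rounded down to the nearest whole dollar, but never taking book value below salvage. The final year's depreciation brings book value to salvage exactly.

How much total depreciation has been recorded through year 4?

$182,858

Depreciable base = $247,211 − $26,600 = $220,611.
Year 1: ⌊$247,211 × 200%/7⌋ = $70,631. Book value $176,580.
Year 2: ⌊$176,580 × 200%/7⌋ = $50,451. Book value $126,129.
Year 3: ⌊$126,129 × 200%/7⌋ = $36,036. Book value $90,093.
Year 4: ⌊$90,093 × 200%/7⌋ = $25,740. Book value $64,353.
Accumulated through year 4 = $247,211 − $64,353 = $182,858.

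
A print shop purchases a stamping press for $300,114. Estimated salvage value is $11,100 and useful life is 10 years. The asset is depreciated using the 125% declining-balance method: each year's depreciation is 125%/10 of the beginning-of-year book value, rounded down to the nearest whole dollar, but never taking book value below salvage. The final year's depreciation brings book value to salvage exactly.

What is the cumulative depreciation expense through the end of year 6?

$165,422

Depreciable base = $300,114 − $11,100 = $289,014.
Year 1: ⌊$300,114 × 125%/10⌋ = $37,514. Book value $262,600.
Year 2: ⌊$262,600 × 125%/10⌋ = $32,825. Book value $229,775.
Year 3: ⌊$229,775 × 125%/10⌋ = $28,721. Book value $201,054.
Year 4: ⌊$201,054 × 125%/10⌋ = $25,131. Book value $175,923.
Year 5: ⌊$175,923 × 125%/10⌋ = $21,990. Book value $153,933.
Year 6: ⌊$153,933 × 125%/10⌋ = $19,241. Book value $134,692.
Accumulated through year 6 = $300,114 − $134,692 = $165,422.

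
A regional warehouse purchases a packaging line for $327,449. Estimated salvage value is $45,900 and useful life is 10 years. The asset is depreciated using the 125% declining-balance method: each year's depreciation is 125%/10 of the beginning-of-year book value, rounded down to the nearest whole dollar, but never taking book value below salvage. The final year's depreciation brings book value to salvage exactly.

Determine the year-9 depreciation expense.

$14,064

Depreciable base = $327,449 − $45,900 = $281,549.
Year 1: ⌊$327,449 × 125%/10⌋ = $40,931. Book value $286,518.
Year 2: ⌊$286,518 × 125%/10⌋ = $35,814. Book value $250,704.
Year 3: ⌊$250,704 × 125%/10⌋ = $31,338. Book value $219,366.
Year 4: ⌊$219,366 × 125%/10⌋ = $27,420. Book value $191,946.
Year 5: ⌊$191,946 × 125%/10⌋ = $23,993. Book value $167,953.
Year 6: ⌊$167,953 × 125%/10⌋ = $20,994. Book value $146,959.
Year 7: ⌊$146,959 × 125%/10⌋ = $18,369. Book value $128,590.
Year 8: ⌊$128,590 × 125%/10⌋ = $16,073. Book value $112,517.
Year 9: ⌊$112,517 × 125%/10⌋ = $14,064. Book value $98,453.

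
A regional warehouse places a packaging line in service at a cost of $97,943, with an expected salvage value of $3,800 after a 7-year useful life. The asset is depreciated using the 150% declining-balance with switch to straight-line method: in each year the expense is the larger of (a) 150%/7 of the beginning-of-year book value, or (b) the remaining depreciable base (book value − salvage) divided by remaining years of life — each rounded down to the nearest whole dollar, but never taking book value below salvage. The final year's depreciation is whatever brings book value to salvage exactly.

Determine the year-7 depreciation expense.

$10,928

Depreciable base = $97,943 − $3,800 = $94,143.
Year 1: DB = ⌊$97,943 × 150%/7⌋ = $20,987; SL = ⌊$94,143/7⌋ = $13,449 → take DB $20,987. Book value $76,956.
Year 2: DB = ⌊$76,956 × 150%/7⌋ = $16,490; SL = ⌊$73,156/6⌋ = $12,192 → take DB $16,490. Book value $60,466.
Year 3: DB = ⌊$60,466 × 150%/7⌋ = $12,957; SL = ⌊$56,666/5⌋ = $11,333 → take DB $12,957. Book value $47,509.
Year 4: DB = ⌊$47,509 × 150%/7⌋ = $10,180; SL = ⌊$43,709/4⌋ = $10,927 → take SL $10,927. Book value $36,582.
Year 5: DB = ⌊$36,582 × 150%/7⌋ = $7,839; SL = ⌊$32,782/3⌋ = $10,927 → take SL $10,927. Book value $25,655.
Year 6: DB = ⌊$25,655 × 150%/7⌋ = $5,497; SL = ⌊$21,855/2⌋ = $10,927 → take SL $10,927. Book value $14,728.
Year 7 (final): $14,728 − $3,800 = $10,928. Book value $3,800.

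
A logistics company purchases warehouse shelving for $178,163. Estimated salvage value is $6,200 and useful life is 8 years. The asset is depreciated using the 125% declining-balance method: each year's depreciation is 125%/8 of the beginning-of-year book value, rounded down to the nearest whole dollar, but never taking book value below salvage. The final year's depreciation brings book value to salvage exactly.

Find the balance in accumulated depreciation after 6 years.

Depreciable base = $178,163 − $6,200 = $171,963.
Year 1: ⌊$178,163 × 125%/8⌋ = $27,837. Book value $150,326.
Year 2: ⌊$150,326 × 125%/8⌋ = $23,488. Book value $126,838.
Year 3: ⌊$126,838 × 125%/8⌋ = $19,818. Book value $107,020.
Year 4: ⌊$107,020 × 125%/8⌋ = $16,721. Book value $90,299.
Year 5: ⌊$90,299 × 125%/8⌋ = $14,109. Book value $76,190.
Year 6: ⌊$76,190 × 125%/8⌋ = $11,904. Book value $64,286.
Accumulated through year 6 = $178,163 − $64,286 = $113,877.

$113,877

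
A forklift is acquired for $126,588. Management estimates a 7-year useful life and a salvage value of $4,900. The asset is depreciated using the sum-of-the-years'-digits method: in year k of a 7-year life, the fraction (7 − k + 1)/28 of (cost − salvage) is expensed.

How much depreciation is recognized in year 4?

$17,384

Depreciable base = $126,588 − $4,900 = $121,688.
Sum of the years' digits = 7+6+5+4+3+2+1 = 28.
Year 1: $121,688 × 7/28 = $30,422. Book value $96,166.
Year 2: $121,688 × 6/28 = $26,076. Book value $70,090.
Year 3: $121,688 × 5/28 = $21,730. Book value $48,360.
Year 4: $121,688 × 4/28 = $17,384. Book value $30,976.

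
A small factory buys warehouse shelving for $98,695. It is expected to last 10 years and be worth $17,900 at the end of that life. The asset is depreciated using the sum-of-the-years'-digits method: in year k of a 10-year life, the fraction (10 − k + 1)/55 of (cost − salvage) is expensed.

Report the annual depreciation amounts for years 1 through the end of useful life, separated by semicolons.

Depreciable base = $98,695 − $17,900 = $80,795.
Sum of the years' digits = 10+9+8+7+6+5+4+3+2+1 = 55.
Year 1: $80,795 × 10/55 = $14,690. Book value $84,005.
Year 2: $80,795 × 9/55 = $13,221. Book value $70,784.
Year 3: $80,795 × 8/55 = $11,752. Book value $59,032.
Year 4: $80,795 × 7/55 = $10,283. Book value $48,749.
Year 5: $80,795 × 6/55 = $8,814. Book value $39,935.
Year 6: $80,795 × 5/55 = $7,345. Book value $32,590.
Year 7: $80,795 × 4/55 = $5,876. Book value $26,714.
Year 8: $80,795 × 3/55 = $4,407. Book value $22,307.
Year 9: $80,795 × 2/55 = $2,938. Book value $19,369.
Year 10: $80,795 × 1/55 = $1,469. Book value $17,900.

$14,690; $13,221; $11,752; $10,283; $8,814; $7,345; $5,876; $4,407; $2,938; $1,469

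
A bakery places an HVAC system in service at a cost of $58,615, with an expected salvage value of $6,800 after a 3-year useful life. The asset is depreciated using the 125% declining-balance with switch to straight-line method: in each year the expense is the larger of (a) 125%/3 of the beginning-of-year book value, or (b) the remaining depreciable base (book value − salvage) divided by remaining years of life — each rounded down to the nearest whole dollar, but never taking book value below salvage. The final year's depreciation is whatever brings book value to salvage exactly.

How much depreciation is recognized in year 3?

$13,146

Depreciable base = $58,615 − $6,800 = $51,815.
Year 1: DB = ⌊$58,615 × 125%/3⌋ = $24,422; SL = ⌊$51,815/3⌋ = $17,271 → take DB $24,422. Book value $34,193.
Year 2: DB = ⌊$34,193 × 125%/3⌋ = $14,247; SL = ⌊$27,393/2⌋ = $13,696 → take DB $14,247. Book value $19,946.
Year 3 (final): $19,946 − $6,800 = $13,146. Book value $6,800.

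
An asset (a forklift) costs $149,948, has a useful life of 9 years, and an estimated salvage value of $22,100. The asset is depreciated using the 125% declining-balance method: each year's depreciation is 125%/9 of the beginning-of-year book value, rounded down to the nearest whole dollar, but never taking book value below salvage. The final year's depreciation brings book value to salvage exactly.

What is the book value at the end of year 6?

$61,138

Depreciable base = $149,948 − $22,100 = $127,848.
Year 1: ⌊$149,948 × 125%/9⌋ = $20,826. Book value $129,122.
Year 2: ⌊$129,122 × 125%/9⌋ = $17,933. Book value $111,189.
Year 3: ⌊$111,189 × 125%/9⌋ = $15,442. Book value $95,747.
Year 4: ⌊$95,747 × 125%/9⌋ = $13,298. Book value $82,449.
Year 5: ⌊$82,449 × 125%/9⌋ = $11,451. Book value $70,998.
Year 6: ⌊$70,998 × 125%/9⌋ = $9,860. Book value $61,138.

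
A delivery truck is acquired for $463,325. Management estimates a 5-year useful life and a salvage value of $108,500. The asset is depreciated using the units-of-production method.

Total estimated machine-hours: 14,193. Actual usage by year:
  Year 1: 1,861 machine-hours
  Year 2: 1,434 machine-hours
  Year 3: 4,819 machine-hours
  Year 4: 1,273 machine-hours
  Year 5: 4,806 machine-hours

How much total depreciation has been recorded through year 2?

Depreciable base = $463,325 − $108,500 = $354,825.
Rate = $354,825 / 14,193 machine-hours = $25 per machine-hour.
Year 1: 1,861 × $25 = $46,525. Book value $416,800.
Year 2: 1,434 × $25 = $35,850. Book value $380,950.
Accumulated through year 2 = $463,325 − $380,950 = $82,375.

$82,375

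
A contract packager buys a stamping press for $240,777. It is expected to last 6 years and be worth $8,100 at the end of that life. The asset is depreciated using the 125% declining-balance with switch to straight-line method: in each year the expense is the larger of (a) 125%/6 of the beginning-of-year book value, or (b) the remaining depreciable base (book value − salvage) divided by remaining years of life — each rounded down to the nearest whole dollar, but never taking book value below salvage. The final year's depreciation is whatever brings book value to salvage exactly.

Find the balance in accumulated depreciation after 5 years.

$196,975

Depreciable base = $240,777 − $8,100 = $232,677.
Year 1: DB = ⌊$240,777 × 125%/6⌋ = $50,161; SL = ⌊$232,677/6⌋ = $38,779 → take DB $50,161. Book value $190,616.
Year 2: DB = ⌊$190,616 × 125%/6⌋ = $39,711; SL = ⌊$182,516/5⌋ = $36,503 → take DB $39,711. Book value $150,905.
Year 3: DB = ⌊$150,905 × 125%/6⌋ = $31,438; SL = ⌊$142,805/4⌋ = $35,701 → take SL $35,701. Book value $115,204.
Year 4: DB = ⌊$115,204 × 125%/6⌋ = $24,000; SL = ⌊$107,104/3⌋ = $35,701 → take SL $35,701. Book value $79,503.
Year 5: DB = ⌊$79,503 × 125%/6⌋ = $16,563; SL = ⌊$71,403/2⌋ = $35,701 → take SL $35,701. Book value $43,802.
Accumulated through year 5 = $240,777 − $43,802 = $196,975.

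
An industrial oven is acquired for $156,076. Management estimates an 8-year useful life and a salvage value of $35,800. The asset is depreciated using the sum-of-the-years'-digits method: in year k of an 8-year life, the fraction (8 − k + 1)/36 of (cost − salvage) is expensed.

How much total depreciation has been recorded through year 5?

Depreciable base = $156,076 − $35,800 = $120,276.
Sum of the years' digits = 8+7+6+5+4+3+2+1 = 36.
Year 1: $120,276 × 8/36 = $26,728. Book value $129,348.
Year 2: $120,276 × 7/36 = $23,387. Book value $105,961.
Year 3: $120,276 × 6/36 = $20,046. Book value $85,915.
Year 4: $120,276 × 5/36 = $16,705. Book value $69,210.
Year 5: $120,276 × 4/36 = $13,364. Book value $55,846.
Accumulated through year 5 = $156,076 − $55,846 = $100,230.

$100,230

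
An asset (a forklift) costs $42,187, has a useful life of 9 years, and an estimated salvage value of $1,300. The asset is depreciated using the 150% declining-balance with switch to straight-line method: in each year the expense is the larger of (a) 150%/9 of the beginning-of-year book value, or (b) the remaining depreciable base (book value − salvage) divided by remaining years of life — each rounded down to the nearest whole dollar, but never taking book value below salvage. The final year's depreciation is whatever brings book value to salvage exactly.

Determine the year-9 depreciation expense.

Depreciable base = $42,187 − $1,300 = $40,887.
Year 1: DB = ⌊$42,187 × 150%/9⌋ = $7,031; SL = ⌊$40,887/9⌋ = $4,543 → take DB $7,031. Book value $35,156.
Year 2: DB = ⌊$35,156 × 150%/9⌋ = $5,859; SL = ⌊$33,856/8⌋ = $4,232 → take DB $5,859. Book value $29,297.
Year 3: DB = ⌊$29,297 × 150%/9⌋ = $4,882; SL = ⌊$27,997/7⌋ = $3,999 → take DB $4,882. Book value $24,415.
Year 4: DB = ⌊$24,415 × 150%/9⌋ = $4,069; SL = ⌊$23,115/6⌋ = $3,852 → take DB $4,069. Book value $20,346.
Year 5: DB = ⌊$20,346 × 150%/9⌋ = $3,391; SL = ⌊$19,046/5⌋ = $3,809 → take SL $3,809. Book value $16,537.
Year 6: DB = ⌊$16,537 × 150%/9⌋ = $2,756; SL = ⌊$15,237/4⌋ = $3,809 → take SL $3,809. Book value $12,728.
Year 7: DB = ⌊$12,728 × 150%/9⌋ = $2,121; SL = ⌊$11,428/3⌋ = $3,809 → take SL $3,809. Book value $8,919.
Year 8: DB = ⌊$8,919 × 150%/9⌋ = $1,486; SL = ⌊$7,619/2⌋ = $3,809 → take SL $3,809. Book value $5,110.
Year 9 (final): $5,110 − $1,300 = $3,810. Book value $1,300.

$3,810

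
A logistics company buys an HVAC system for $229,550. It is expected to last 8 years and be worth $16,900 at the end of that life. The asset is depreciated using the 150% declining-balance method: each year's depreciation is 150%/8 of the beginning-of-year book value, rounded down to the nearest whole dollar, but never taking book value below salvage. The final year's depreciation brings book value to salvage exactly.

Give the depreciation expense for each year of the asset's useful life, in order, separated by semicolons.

$43,040; $34,970; $28,413; $23,086; $18,757; $15,240; $12,383; $36,761

Depreciable base = $229,550 − $16,900 = $212,650.
Year 1: ⌊$229,550 × 150%/8⌋ = $43,040. Book value $186,510.
Year 2: ⌊$186,510 × 150%/8⌋ = $34,970. Book value $151,540.
Year 3: ⌊$151,540 × 150%/8⌋ = $28,413. Book value $123,127.
Year 4: ⌊$123,127 × 150%/8⌋ = $23,086. Book value $100,041.
Year 5: ⌊$100,041 × 150%/8⌋ = $18,757. Book value $81,284.
Year 6: ⌊$81,284 × 150%/8⌋ = $15,240. Book value $66,044.
Year 7: ⌊$66,044 × 150%/8⌋ = $12,383. Book value $53,661.
Year 8 (final): $53,661 − $16,900 = $36,761. Book value $16,900.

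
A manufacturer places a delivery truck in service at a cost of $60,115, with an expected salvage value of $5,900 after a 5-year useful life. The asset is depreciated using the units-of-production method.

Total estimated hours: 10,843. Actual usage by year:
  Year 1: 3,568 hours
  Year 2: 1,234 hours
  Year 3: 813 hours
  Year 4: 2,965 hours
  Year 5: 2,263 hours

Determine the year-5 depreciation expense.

Depreciable base = $60,115 − $5,900 = $54,215.
Rate = $54,215 / 10,843 hours = $5 per hour.
Year 1: 3,568 × $5 = $17,840. Book value $42,275.
Year 2: 1,234 × $5 = $6,170. Book value $36,105.
Year 3: 813 × $5 = $4,065. Book value $32,040.
Year 4: 2,965 × $5 = $14,825. Book value $17,215.
Year 5: 2,263 × $5 = $11,315. Book value $5,900.

$11,315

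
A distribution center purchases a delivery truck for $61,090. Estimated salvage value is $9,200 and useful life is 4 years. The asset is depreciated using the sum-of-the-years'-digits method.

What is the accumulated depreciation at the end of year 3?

$46,701

Depreciable base = $61,090 − $9,200 = $51,890.
Sum of the years' digits = 4+3+2+1 = 10.
Year 1: $51,890 × 4/10 = $20,756. Book value $40,334.
Year 2: $51,890 × 3/10 = $15,567. Book value $24,767.
Year 3: $51,890 × 2/10 = $10,378. Book value $14,389.
Accumulated through year 3 = $61,090 − $14,389 = $46,701.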